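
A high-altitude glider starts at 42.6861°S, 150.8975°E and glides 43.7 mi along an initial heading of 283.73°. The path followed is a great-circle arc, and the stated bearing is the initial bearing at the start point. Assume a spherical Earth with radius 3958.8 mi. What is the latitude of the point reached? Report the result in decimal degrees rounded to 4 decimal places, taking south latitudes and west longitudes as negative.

δ = 43.7/3958.8 = 0.011039 rad (0.6325°).
With φ₁ = -42.6861° = -0.745013 rad and θ = 283.73° = 4.952023 rad:
Applying the spherical law of cosines for sides, sin φ₂ = sin φ₁ cos δ + cos φ₁ sin δ cos θ = -0.676014, so φ₂ = -42.5330°.
Δλ = atan2( sin θ sin δ cos φ₁ , cos δ − sin φ₁ sin φ₂ ) = atan2(-0.007882, 0.541614) = -0.014552 rad = -0.8338°.
Hence λ₂ = 150.8975° + -0.8338° = 150.0637°.

latitude -42.5330°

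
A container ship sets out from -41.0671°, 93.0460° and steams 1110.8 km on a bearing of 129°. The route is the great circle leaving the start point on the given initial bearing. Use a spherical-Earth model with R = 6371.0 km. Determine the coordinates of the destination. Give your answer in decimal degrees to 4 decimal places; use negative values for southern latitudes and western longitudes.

latitude -46.8268°, longitude 104.4096°

Angular distance δ = d/R = 1110.8 / 6371 = 0.174353 rad.
Converting: φ₁ = -0.716756 rad, θ = 2.251475 rad.
Applying the spherical law of cosines for sides, sin φ₂ = sin φ₁ cos δ + cos φ₁ sin δ cos θ = -0.729289, so φ₂ = -46.8268°.
Δλ = atan2( sin θ sin δ cos φ₁ , cos δ − sin φ₁ sin φ₂ ) = atan2(0.101640, 0.505738) = 0.198332 rad = 11.3636°.
Hence λ₂ = 93.0460° + 11.3636° = 104.4096°.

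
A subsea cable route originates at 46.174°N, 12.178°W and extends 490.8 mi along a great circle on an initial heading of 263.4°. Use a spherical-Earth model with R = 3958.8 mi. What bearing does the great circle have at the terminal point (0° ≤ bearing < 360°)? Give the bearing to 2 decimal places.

The arc subtends δ = 490.8/3958.8 = 0.123977 rad at the centre.
Start latitude φ₁ = 0.805888 rad; initial bearing θ = 4.597197 rad.
Applying the spherical law of cosines for sides, sin φ₂ = sin φ₁ cos δ + cos φ₁ sin δ cos θ = 0.706067, so φ₂ = 44.916°.
Then Δλ = atan2(-0.085063, 0.482936) = -0.174349 rad, from sin θ sin δ cos φ₁ over cos δ − sin φ₁ sin φ₂.
λ₂ = -12.178° + -9.989° = -22.167°.
The forward bearing on arrival equals the back-azimuth from the destination plus 180°.
Back-azimuth from P₂ (44.92°, -22.17°) to P₁ (46.17°, -12.18°), with Δλ' = λ₁ − λ₂ = 9.99°: atan2( sin Δλ' cos φ₁ , cos φ₂ sin φ₁ − sin φ₂ cos φ₁ cos Δλ' ) = 76.26°.
Final bearing = (76.26° + 180°) mod 360° = 256.26°.

final bearing 256.26°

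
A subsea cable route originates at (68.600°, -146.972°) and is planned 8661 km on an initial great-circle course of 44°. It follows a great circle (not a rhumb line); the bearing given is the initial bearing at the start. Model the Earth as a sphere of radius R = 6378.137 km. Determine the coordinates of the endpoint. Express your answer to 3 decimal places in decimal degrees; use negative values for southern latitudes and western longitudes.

δ = 8661/6378.137 = 1.357920 rad (77.8031°).
Converting: φ₁ = 1.197296 rad, θ = 0.767945 rad.
Destination latitude: φ₂ = arcsin( sin φ₁ cos δ + cos φ₁ sin δ cos θ ) = arcsin(0.453252) = 26.953°.
For the longitude increment, Δλ = atan2( sin θ sin δ cos φ₁, cos δ − sin φ₁ sin φ₂ ) = atan2(0.247743, -0.210731) = 130.385°.
Hence λ₂ = -146.972° + 130.385° = -16.587°.

latitude 26.953°, longitude -16.587°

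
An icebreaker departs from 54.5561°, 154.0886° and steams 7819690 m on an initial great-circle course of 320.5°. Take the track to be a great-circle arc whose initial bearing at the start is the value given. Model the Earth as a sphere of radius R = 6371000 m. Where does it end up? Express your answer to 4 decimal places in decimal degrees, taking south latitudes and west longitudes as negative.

δ = 7819690/6371000 = 1.227388 rad (70.3242°).
Converting: φ₁ = 0.952184 rad, θ = 5.593780 rad.
sin φ₂ = sin φ₁ cos δ + cos φ₁ sin δ cos θ = (0.814684)(0.336698) + (0.579906)(0.941613)(0.771625) = 0.695645
φ₂ = asin(0.695645) = 0.769318 rad = 44.0787°.
For the longitude increment, Δλ = atan2( sin θ sin δ cos φ₁, cos δ − sin φ₁ sin φ₂ ) = atan2(-0.347328, -0.230033) = -123.5162°.
Hence λ₂ = 154.0886° + -123.5162° = 30.5724°.

latitude 44.0787°, longitude 30.5724°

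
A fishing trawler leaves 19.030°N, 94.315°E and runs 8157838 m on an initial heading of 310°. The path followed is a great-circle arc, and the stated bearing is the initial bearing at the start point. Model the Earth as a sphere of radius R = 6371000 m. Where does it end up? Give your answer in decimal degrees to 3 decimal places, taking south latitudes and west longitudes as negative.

latitude 42.498°, longitude 9.748°

Angular distance δ = d/R = 8157838 / 6371000 = 1.280464 rad.
Converting: φ₁ = 0.332136 rad, θ = 5.410521 rad.
Destination latitude: φ₂ = arcsin( sin φ₁ cos δ + cos φ₁ sin δ cos θ ) = arcsin(0.675569) = 42.498°.
Then Δλ = atan2(-0.693871, 0.065992) = -1.475974 rad, from sin θ sin δ cos φ₁ over cos δ − sin φ₁ sin φ₂.
λ₂ = λ₁ + Δλ = 9.748°.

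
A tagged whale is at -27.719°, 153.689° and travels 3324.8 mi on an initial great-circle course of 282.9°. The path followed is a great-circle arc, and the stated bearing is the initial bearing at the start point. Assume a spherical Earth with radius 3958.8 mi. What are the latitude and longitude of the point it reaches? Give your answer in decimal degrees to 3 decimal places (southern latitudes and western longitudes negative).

Central angle δ = d/R = 0.839850 rad.
With φ₁ = -27.719° = -0.483788 rad and θ = 282.9° = 4.937536 rad:
Applying the spherical law of cosines for sides, sin φ₂ = sin φ₁ cos δ + cos φ₁ sin δ cos θ = -0.163369, so φ₂ = -9.402°.
Δλ = atan2( sin θ sin δ cos φ₁ , cos δ − sin φ₁ sin φ₂ ) = atan2(-0.642464, 0.591586) = -0.826604 rad = -47.361°.
λ₂ = 153.689° + -47.361° = 106.328°.

latitude -9.402°, longitude 106.328°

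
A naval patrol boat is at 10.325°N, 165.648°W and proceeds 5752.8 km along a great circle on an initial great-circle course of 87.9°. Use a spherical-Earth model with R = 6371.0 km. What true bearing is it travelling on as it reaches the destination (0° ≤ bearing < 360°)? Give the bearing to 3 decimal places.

δ = 5752.8/6371 = 0.902967 rad (51.7362°).
With φ₁ = 10.325° = 0.180205 rad and θ = 87.9° = 1.534144 rad:
Destination latitude: φ₂ = arcsin( sin φ₁ cos δ + cos φ₁ sin δ cos θ ) = arcsin(0.139301) = 8.007°.
Δλ = atan2( sin θ sin δ cos φ₁ , cos δ − sin φ₁ sin φ₂ ) = atan2(0.771934, 0.594316) = 0.914677 rad = 52.407°.
λ₂ = λ₁ + Δλ = -113.241°.
The forward bearing on arrival equals the back-azimuth from the destination plus 180°.
Back-azimuth from P₂ (8.007°, -113.241°) to P₁ (10.325°, -165.648°), with Δλ' = λ₁ − λ₂ = -52.407°: atan2( sin Δλ' cos φ₁ , cos φ₂ sin φ₁ − sin φ₂ cos φ₁ cos Δλ' ) = 276.867°.
Final bearing = (276.867° + 180°) mod 360° = 96.867°.

final bearing 96.867°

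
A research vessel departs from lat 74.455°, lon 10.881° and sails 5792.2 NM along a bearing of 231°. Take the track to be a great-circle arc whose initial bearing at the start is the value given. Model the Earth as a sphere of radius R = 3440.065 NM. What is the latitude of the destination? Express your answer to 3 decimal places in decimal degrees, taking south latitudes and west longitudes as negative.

latitude -16.032°

Central angle δ = d/R = 1.683747 rad.
Converting: φ₁ = 1.299485 rad, θ = 4.031711 rad.
Applying the spherical law of cosines for sides, sin φ₂ = sin φ₁ cos δ + cos φ₁ sin δ cos θ = -0.276168, so φ₂ = -16.032°.
Then Δλ = atan2(-0.206944, 0.153355) = -0.933051 rad, from sin θ sin δ cos φ₁ over cos δ − sin φ₁ sin φ₂.
λ₂ = 10.881° + -53.460° = -42.579°.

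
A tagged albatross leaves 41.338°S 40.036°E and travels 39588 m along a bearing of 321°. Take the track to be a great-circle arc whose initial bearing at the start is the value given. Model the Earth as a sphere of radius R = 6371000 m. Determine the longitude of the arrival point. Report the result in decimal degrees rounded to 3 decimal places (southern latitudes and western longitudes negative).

Angular distance δ = d/R = 39588 / 6371000 = 0.006214 rad.
With φ₁ = -41.338° = -0.721484 rad and θ = 321° = 5.602507 rad:
Applying the spherical law of cosines for sides, sin φ₂ = sin φ₁ cos δ + cos φ₁ sin δ cos θ = -0.656861, so φ₂ = -41.061°.
Δλ = atan2( sin θ sin δ cos φ₁ , cos δ − sin φ₁ sin φ₂ ) = atan2(-0.002936, 0.566124) = -0.005186 rad = -0.297°.
λ₂ = 40.036° + -0.297° = 39.739°.

longitude 39.739°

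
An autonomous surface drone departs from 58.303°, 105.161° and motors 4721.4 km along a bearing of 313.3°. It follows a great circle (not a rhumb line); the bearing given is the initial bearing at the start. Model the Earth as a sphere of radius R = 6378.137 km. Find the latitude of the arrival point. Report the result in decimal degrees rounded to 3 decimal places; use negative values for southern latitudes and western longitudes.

latitude 60.601°

The arc subtends δ = 4721.4/6378.137 = 0.740248 rad at the centre.
With φ₁ = 58.303° = 1.017579 rad and θ = 313.3° = 5.468117 rad:
sin φ₂ = sin φ₁ cos δ + cos φ₁ sin δ cos θ = (0.850839)(0.738302) + (0.525427)(0.674471)(0.685818) = 0.871219
φ₂ = asin(0.871219) = 1.057681 rad = 60.601°.
For the longitude increment, Δλ = atan2( sin θ sin δ cos φ₁, cos δ − sin φ₁ sin φ₂ ) = atan2(-0.257912, -0.002965) = -90.659°.
λ₂ = λ₁ + Δλ = 14.502°.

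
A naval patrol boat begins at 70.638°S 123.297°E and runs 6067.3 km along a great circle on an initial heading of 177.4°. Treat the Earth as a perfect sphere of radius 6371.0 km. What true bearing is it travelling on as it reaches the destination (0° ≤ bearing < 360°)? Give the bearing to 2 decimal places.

final bearing 1.49°

The arc subtends δ = 6067.3/6371 = 0.952331 rad at the centre.
Start latitude φ₁ = -1.232866 rad; initial bearing θ = 3.096214 rad.
sin φ₂ = sin φ₁ cos δ + cos φ₁ sin δ cos θ = (-0.943443)(0.579786) + (0.331535)(0.814769)(-0.998971) = -0.816841
φ₂ = asin(-0.816841) = -0.955914 rad = -54.770°.
Δλ = atan2( sin θ sin δ cos φ₁ , cos δ − sin φ₁ sin φ₂ ) = atan2(0.012254, -0.190857) = 3.077477 rad = 176.326°.
λ₂ = 123.297° + 176.326° = 299.623°, normalized to (−180°, 180°] → -60.377°.
The forward bearing on arrival equals the back-azimuth from the destination plus 180°.
Back-azimuth from P₂ (-54.77°, -60.38°) to P₁ (-70.64°, 123.30°), with Δλ' = λ₁ − λ₂ = 183.67°: atan2( sin Δλ' cos φ₁ , cos φ₂ sin φ₁ − sin φ₂ cos φ₁ cos Δλ' ) = 181.49°.
Final bearing = (181.49° + 180°) mod 360° = 1.49°.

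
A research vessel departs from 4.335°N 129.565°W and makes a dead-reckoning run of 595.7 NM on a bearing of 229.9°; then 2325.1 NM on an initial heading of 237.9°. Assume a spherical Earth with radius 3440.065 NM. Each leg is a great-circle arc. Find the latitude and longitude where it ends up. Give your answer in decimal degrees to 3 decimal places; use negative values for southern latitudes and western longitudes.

latitude -21.129°, longitude -171.765°

Apply the spherical direct solution leg by leg, carrying full precision between legs.
Leg 1: from (4.335°, -129.565°), δ = 595.7/3440.065 = 0.173165 rad, θ = 229.9° → φ = -2.075°, λ = -137.143°.
Leg 2: from (-2.075°, -137.143°), δ = 2325.1/3440.065 = 0.675888 rad, θ = 237.9° → φ = -21.129°, λ = -171.765°.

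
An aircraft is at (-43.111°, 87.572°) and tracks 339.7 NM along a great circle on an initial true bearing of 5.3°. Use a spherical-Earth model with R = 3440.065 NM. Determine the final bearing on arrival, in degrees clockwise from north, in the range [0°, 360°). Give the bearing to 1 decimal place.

final bearing 4.9°

δ = 339.7/3440.065 = 0.098748 rad (5.6579°).
With φ₁ = -43.111° = -0.752429 rad and θ = 5.3° = 0.092502 rad:
Applying the spherical law of cosines for sides, sin φ₂ = sin φ₁ cos δ + cos φ₁ sin δ cos θ = -0.608420, so φ₂ = -37.475°.
For the longitude increment, Δλ = atan2( sin θ sin δ cos φ₁, cos δ − sin φ₁ sin φ₂ ) = atan2(0.006648, 0.579326) = 0.657°.
Hence λ₂ = 87.572° + 0.657° = 88.229°.
The forward bearing on arrival equals the back-azimuth from the destination plus 180°.
Back-azimuth from P₂ (-37.5°, 88.2°) to P₁ (-43.1°, 87.6°), with Δλ' = λ₁ − λ₂ = -0.7°: atan2( sin Δλ' cos φ₁ , cos φ₂ sin φ₁ − sin φ₂ cos φ₁ cos Δλ' ) = 184.9°.
Final bearing = (184.9° + 180°) mod 360° = 4.9°.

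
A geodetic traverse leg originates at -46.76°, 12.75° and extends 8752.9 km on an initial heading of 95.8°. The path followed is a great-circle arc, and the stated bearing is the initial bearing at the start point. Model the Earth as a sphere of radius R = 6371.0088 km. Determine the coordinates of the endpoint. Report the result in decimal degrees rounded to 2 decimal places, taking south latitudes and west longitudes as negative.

latitude -12.15°, longitude 99.12°

δ = 8752.9/6371.0088 = 1.373864 rad (78.7166°).
With φ₁ = -46.76° = -0.816116 rad and θ = 95.8° = 1.672025 rad:
sin φ₂ = sin φ₁ cos δ + cos φ₁ sin δ cos θ = (-0.728491)(0.195662) + (0.685056)(0.980671)(-0.101056) = -0.210429
φ₂ = asin(-0.210429) = -0.212014 rad = -12.15°.
Δλ = atan2( sin θ sin δ cos φ₁ , cos δ − sin φ₁ sin φ₂ ) = atan2(0.668375, 0.042366) = 1.507494 rad = 86.37°.
Hence λ₂ = 12.75° + 86.37° = 99.12°.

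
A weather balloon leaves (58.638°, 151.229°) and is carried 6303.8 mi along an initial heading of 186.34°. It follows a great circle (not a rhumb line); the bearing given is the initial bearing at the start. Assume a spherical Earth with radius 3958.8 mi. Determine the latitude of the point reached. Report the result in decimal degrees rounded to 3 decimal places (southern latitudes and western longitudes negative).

latitude -32.381°

δ = 6303.8/3958.8 = 1.592351 rad (91.2350°).
With φ₁ = 58.638° = 1.023426 rad and θ = 186.34° = 3.252247 rad:
Applying the spherical law of cosines for sides, sin φ₂ = sin φ₁ cos δ + cos φ₁ sin δ cos θ = -0.535544, so φ₂ = -32.381°.
For the longitude increment, Δλ = atan2( sin θ sin δ cos φ₁, cos δ − sin φ₁ sin φ₂ ) = atan2(-0.057458, 0.435746) = -7.512°.
Hence λ₂ = 151.229° + -7.512° = 143.717°.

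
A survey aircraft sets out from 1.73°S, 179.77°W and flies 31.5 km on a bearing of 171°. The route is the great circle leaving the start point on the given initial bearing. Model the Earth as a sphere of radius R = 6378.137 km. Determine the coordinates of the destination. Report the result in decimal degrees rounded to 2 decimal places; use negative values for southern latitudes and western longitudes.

latitude -2.01°, longitude -179.73°

Central angle δ = d/R = 0.004939 rad.
Converting: φ₁ = -0.030194 rad, θ = 2.984513 rad.
sin φ₂ = sin φ₁ cos δ + cos φ₁ sin δ cos θ = (-0.030190)(0.999988) + (0.999544)(0.004939)(-0.987688) = -0.035065
φ₂ = asin(-0.035065) = -0.035072 rad = -2.01°.
For the longitude increment, Δλ = atan2( sin θ sin δ cos φ₁, cos δ − sin φ₁ sin φ₂ ) = atan2(0.000772, 0.998929) = 0.04°.
Hence λ₂ = -179.77° + 0.04° = -179.73°.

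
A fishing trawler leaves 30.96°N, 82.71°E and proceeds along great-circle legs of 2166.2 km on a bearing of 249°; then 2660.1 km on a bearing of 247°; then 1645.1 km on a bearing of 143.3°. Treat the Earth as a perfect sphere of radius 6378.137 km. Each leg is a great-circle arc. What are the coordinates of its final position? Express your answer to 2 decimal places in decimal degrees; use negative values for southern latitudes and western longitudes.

Apply the spherical direct solution leg by leg, carrying full precision between legs.
Leg 1: from (30.96°, 82.71°), δ = 2166.2/6378.137 = 0.339629 rad, θ = 249° → φ = 22.50°, λ = 63.04°.
Leg 2: from (22.50°, 63.04°), δ = 2660.1/6378.137 = 0.417065 rad, θ = 247° → φ = 11.75°, λ = 40.65°.
Leg 3: from (11.75°, 40.65°), δ = 1645.1/6378.137 = 0.257928 rad, θ = 143.3° → φ = -0.19°, λ = 49.42°.

latitude -0.19°, longitude 49.42°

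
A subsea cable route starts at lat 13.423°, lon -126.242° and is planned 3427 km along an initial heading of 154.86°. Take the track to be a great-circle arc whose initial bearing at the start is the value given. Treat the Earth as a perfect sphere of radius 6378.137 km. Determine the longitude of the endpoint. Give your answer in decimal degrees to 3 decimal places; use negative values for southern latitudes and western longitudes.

δ = 3427/6378.137 = 0.537304 rad (30.7853°).
Converting: φ₁ = 0.234276 rad, θ = 2.702817 rad.
Destination latitude: φ₂ = arcsin( sin φ₁ cos δ + cos φ₁ sin δ cos θ ) = arcsin(-0.251253) = -14.552°.
For the longitude increment, Δλ = atan2( sin θ sin δ cos φ₁, cos δ − sin φ₁ sin φ₂ ) = atan2(0.211498, 0.917417) = 12.982°.
λ₂ = λ₁ + Δλ = -113.260°.

longitude -113.260°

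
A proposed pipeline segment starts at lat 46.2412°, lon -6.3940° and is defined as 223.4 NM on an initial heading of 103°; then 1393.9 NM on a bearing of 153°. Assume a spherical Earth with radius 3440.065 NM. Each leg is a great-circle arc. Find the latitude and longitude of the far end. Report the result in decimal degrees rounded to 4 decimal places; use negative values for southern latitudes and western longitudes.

latitude 23.9527°, longitude 10.0554°

Apply the spherical direct solution leg by leg, carrying full precision between legs.
Leg 1: from (46.2412°, -6.3940°), δ = 223.4/3440.065 = 0.064941 rad, θ = 103° → φ = 45.2869°, λ = -1.2376°.
Leg 2: from (45.2869°, -1.2376°), δ = 1393.9/3440.065 = 0.405196 rad, θ = 153° → φ = 23.9527°, λ = 10.0554°.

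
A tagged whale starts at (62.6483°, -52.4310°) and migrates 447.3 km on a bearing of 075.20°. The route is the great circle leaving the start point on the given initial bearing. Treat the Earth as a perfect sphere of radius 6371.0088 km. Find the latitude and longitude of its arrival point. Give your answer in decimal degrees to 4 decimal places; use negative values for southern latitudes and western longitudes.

latitude 63.4120°, longitude -43.7150°

δ = 447.3/6371.0088 = 0.070209 rad (4.0227°).
Converting: φ₁ = 1.093419 rad, θ = 1.312488 rad.
Destination latitude: φ₂ = arcsin( sin φ₁ cos δ + cos φ₁ sin δ cos θ ) = arcsin(0.894248) = 63.4120°.
Then Δλ = atan2(0.031162, 0.203263) = 0.152123 rad, from sin θ sin δ cos φ₁ over cos δ − sin φ₁ sin φ₂.
λ₂ = -52.4310° + 8.7160° = -43.7150°.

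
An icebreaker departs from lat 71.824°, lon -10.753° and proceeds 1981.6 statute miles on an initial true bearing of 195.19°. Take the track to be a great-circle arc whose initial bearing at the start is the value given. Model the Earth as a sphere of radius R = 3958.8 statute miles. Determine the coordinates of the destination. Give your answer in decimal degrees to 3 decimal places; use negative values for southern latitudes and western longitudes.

The arc subtends δ = 1981.6/3958.8 = 0.500556 rad at the centre.
With φ₁ = 71.824° = 1.253565 rad and θ = 195.19° = 3.406708 rad:
Applying the spherical law of cosines for sides, sin φ₂ = sin φ₁ cos δ + cos φ₁ sin δ cos θ = 0.689068, so φ₂ = 43.556°.
Δλ = atan2( sin θ sin δ cos φ₁ , cos δ − sin φ₁ sin φ₂ ) = atan2(-0.039225, 0.222631) = -0.174400 rad = -9.992°.
λ₂ = λ₁ + Δλ = -20.745°.

latitude 43.556°, longitude -20.745°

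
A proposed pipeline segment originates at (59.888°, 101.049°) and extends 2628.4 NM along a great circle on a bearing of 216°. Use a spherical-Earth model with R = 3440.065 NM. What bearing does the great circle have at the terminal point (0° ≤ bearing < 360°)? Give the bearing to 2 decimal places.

final bearing 198.30°

The arc subtends δ = 2628.4/3440.065 = 0.764055 rad at the centre.
With φ₁ = 59.888° = 1.045243 rad and θ = 216° = 3.769911 rad:
Applying the spherical law of cosines for sides, sin φ₂ = sin φ₁ cos δ + cos φ₁ sin δ cos θ = 0.343787, so φ₂ = 20.108°.
For the longitude increment, Δλ = atan2( sin θ sin δ cos φ₁, cos δ − sin φ₁ sin φ₂ ) = atan2(-0.204019, 0.424645) = -25.662°.
λ₂ = λ₁ + Δλ = 75.387°.
The forward bearing on arrival equals the back-azimuth from the destination plus 180°.
Back-azimuth from P₂ (20.11°, 75.39°) to P₁ (59.89°, 101.05°), with Δλ' = λ₁ − λ₂ = 25.66°: atan2( sin Δλ' cos φ₁ , cos φ₂ sin φ₁ − sin φ₂ cos φ₁ cos Δλ' ) = 18.30°.
Final bearing = (18.30° + 180°) mod 360° = 198.30°.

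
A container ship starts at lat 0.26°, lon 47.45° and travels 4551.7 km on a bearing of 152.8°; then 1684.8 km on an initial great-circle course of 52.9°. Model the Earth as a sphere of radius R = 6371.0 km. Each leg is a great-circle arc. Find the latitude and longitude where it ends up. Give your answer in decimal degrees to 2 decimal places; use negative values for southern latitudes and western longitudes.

latitude -25.51°, longitude 82.36°

Apply the spherical direct solution leg by leg, carrying full precision between legs.
Leg 1: from (0.26°, 47.45°), δ = 4551.7/6371 = 0.714440 rad, θ = 152.8° → φ = -35.40°, λ = 69.01°.
Leg 2: from (-35.40°, 69.01°), δ = 1684.8/6371 = 0.264448 rad, θ = 52.9° → φ = -25.51°, λ = 82.36°.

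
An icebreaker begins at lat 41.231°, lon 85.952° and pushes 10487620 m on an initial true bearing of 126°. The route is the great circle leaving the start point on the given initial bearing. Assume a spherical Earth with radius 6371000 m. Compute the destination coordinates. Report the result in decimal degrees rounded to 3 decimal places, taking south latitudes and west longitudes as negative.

Angular distance δ = d/R = 10487620 / 6371000 = 1.646150 rad.
Converting: φ₁ = 0.719617 rad, θ = 2.199115 rad.
Applying the spherical law of cosines for sides, sin φ₂ = sin φ₁ cos δ + cos φ₁ sin δ cos θ = -0.490413, so φ₂ = -29.368°.
Δλ = atan2( sin θ sin δ cos φ₁ , cos δ − sin φ₁ sin φ₂ ) = atan2(0.606701, 0.247947) = 1.182829 rad = 67.771°.
Hence λ₂ = 85.952° + 67.771° = 153.723°.

latitude -29.368°, longitude 153.723°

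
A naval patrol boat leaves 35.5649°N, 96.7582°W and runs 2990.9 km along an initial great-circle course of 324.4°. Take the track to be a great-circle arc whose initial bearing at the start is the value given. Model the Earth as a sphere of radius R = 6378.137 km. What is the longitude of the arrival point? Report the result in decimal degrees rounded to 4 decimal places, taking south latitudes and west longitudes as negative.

Angular distance δ = d/R = 2990.9 / 6378.137 = 0.468930 rad.
Start latitude φ₁ = 0.620725 rad; initial bearing θ = 5.661848 rad.
Destination latitude: φ₂ = arcsin( sin φ₁ cos δ + cos φ₁ sin δ cos θ ) = arcsin(0.817758) = 54.8610°.
For the longitude increment, Δλ = atan2( sin θ sin δ cos φ₁, cos δ − sin φ₁ sin φ₂ ) = atan2(-0.214004, 0.416424) = -27.1991°.
λ₂ = -96.7582° + -27.1991° = -123.9573°.

longitude -123.9573°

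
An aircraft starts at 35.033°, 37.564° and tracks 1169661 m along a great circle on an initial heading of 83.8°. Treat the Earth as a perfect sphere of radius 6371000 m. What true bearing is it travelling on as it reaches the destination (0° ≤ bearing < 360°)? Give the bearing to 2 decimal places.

final bearing 91.26°

Central angle δ = d/R = 0.183591 rad.
With φ₁ = 35.033° = 0.611441 rad and θ = 83.8° = 1.462586 rad:
Destination latitude: φ₂ = arcsin( sin φ₁ cos δ + cos φ₁ sin δ cos θ ) = arcsin(0.580545) = 35.489°.
For the longitude increment, Δλ = atan2( sin θ sin δ cos φ₁, cos δ − sin φ₁ sin φ₂ ) = atan2(0.148611, 0.649933) = 12.880°.
Hence λ₂ = 37.564° + 12.880° = 50.444°.
The forward bearing on arrival equals the back-azimuth from the destination plus 180°.
Back-azimuth from P₂ (35.49°, 50.44°) to P₁ (35.03°, 37.56°), with Δλ' = λ₁ − λ₂ = -12.88°: atan2( sin Δλ' cos φ₁ , cos φ₂ sin φ₁ − sin φ₂ cos φ₁ cos Δλ' ) = 271.26°.
Final bearing = (271.26° + 180°) mod 360° = 91.26°.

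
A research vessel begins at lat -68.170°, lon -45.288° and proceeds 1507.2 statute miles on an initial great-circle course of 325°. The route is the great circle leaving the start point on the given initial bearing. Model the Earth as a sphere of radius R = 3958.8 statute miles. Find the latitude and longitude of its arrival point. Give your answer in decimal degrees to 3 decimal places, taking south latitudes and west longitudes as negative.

The arc subtends δ = 1507.2/3958.8 = 0.380721 rad at the centre.
Start latitude φ₁ = -1.189791 rad; initial bearing θ = 5.672320 rad.
Applying the spherical law of cosines for sides, sin φ₂ = sin φ₁ cos δ + cos φ₁ sin δ cos θ = -0.748634, so φ₂ = -48.472°.
Δλ = atan2( sin θ sin δ cos φ₁ , cos δ − sin φ₁ sin φ₂ ) = atan2(-0.079255, 0.233446) = -0.327292 rad = -18.752°.
λ₂ = -45.288° + -18.752° = -64.040°.

latitude -48.472°, longitude -64.040°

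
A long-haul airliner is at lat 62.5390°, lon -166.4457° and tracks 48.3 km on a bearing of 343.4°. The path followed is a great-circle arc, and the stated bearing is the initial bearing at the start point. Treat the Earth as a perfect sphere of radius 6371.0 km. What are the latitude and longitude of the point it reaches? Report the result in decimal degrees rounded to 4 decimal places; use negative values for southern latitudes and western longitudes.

latitude 62.9550°, longitude -166.7186°

Central angle δ = d/R = 0.007581 rad.
With φ₁ = 62.5390° = 1.091511 rad and θ = 343.4° = 5.993461 rad:
sin φ₂ = sin φ₁ cos δ + cos φ₁ sin δ cos θ = (0.887325)(0.999971) + (0.461145)(0.007581)(0.958323) = 0.890650
φ₂ = asin(0.890650) = 1.098772 rad = 62.9550°.
For the longitude increment, Δλ = atan2( sin θ sin δ cos φ₁, cos δ − sin φ₁ sin φ₂ ) = atan2(-0.000999, 0.209676) = -0.2729°.
λ₂ = -166.4457° + -0.2729° = -166.7186°.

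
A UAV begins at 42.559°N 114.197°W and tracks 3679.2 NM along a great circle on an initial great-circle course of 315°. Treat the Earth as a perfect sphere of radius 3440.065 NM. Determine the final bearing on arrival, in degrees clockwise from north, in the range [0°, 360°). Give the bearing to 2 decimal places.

The arc subtends δ = 3679.2/3440.065 = 1.069515 rad at the centre.
Start latitude φ₁ = 0.742795 rad; initial bearing θ = 5.497787 rad.
Applying the spherical law of cosines for sides, sin φ₂ = sin φ₁ cos δ + cos φ₁ sin δ cos θ = 0.781781, so φ₂ = 51.424°.
Then Δλ = atan2(-0.456761, -0.048207) = -1.675947 rad, from sin θ sin δ cos φ₁ over cos δ − sin φ₁ sin φ₂.
λ₂ = -114.197° + -96.025° = -210.222°, normalized to (−180°, 180°] → 149.778°.
The forward bearing on arrival equals the back-azimuth from the destination plus 180°.
Back-azimuth from P₂ (51.42°, 149.78°) to P₁ (42.56°, -114.20°), with Δλ' = λ₁ − λ₂ = -263.98°: atan2( sin Δλ' cos φ₁ , cos φ₂ sin φ₁ − sin φ₂ cos φ₁ cos Δλ' ) = 56.64°.
Final bearing = (56.64° + 180°) mod 360° = 236.64°.

final bearing 236.64°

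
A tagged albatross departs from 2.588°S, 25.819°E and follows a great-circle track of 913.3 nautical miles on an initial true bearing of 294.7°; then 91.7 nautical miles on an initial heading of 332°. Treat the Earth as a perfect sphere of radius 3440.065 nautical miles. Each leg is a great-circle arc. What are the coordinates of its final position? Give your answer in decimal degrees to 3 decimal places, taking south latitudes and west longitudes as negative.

latitude 5.130°, longitude 11.278°

Apply the spherical direct solution leg by leg, carrying full precision between legs.
Leg 1: from (-2.588°, 25.819°), δ = 913.3/3440.065 = 0.265489 rad, θ = 294.7° → φ = 3.782°, λ = 11.998°.
Leg 2: from (3.782°, 11.998°), δ = 91.7/3440.065 = 0.026656 rad, θ = 332° → φ = 5.130°, λ = 11.278°.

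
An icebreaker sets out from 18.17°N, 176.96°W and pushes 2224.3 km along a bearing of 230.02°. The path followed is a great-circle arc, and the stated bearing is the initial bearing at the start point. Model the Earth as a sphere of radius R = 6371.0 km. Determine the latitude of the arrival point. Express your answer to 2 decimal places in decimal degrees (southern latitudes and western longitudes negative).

Central angle δ = d/R = 0.349129 rad.
Converting: φ₁ = 0.317126 rad, θ = 4.014606 rad.
Destination latitude: φ₂ = arcsin( sin φ₁ cos δ + cos φ₁ sin δ cos θ ) = arcsin(0.084192) = 4.83°.
Then Δλ = atan2(-0.249054, 0.913417) = -0.266191 rad, from sin θ sin δ cos φ₁ over cos δ − sin φ₁ sin φ₂.
λ₂ = -176.96° + -15.25° = -192.21°, normalized to (−180°, 180°] → 167.79°.

latitude 4.83°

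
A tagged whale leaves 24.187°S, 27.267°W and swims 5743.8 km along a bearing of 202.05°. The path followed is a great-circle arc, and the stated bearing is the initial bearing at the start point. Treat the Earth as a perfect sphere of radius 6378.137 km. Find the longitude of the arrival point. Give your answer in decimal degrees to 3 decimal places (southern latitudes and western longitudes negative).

longitude -74.823°

Central angle δ = d/R = 0.900545 rad.
With φ₁ = -24.187° = -0.422143 rad and θ = 202.05° = 3.526438 rad:
Destination latitude: φ₂ = arcsin( sin φ₁ cos δ + cos φ₁ sin δ cos θ ) = arcsin(-0.917091) = -66.504°.
Then Δλ = atan2(-0.268373, 0.245436) = -0.830010 rad, from sin θ sin δ cos φ₁ over cos δ − sin φ₁ sin φ₂.
Hence λ₂ = -27.267° + -47.556° = -74.823°.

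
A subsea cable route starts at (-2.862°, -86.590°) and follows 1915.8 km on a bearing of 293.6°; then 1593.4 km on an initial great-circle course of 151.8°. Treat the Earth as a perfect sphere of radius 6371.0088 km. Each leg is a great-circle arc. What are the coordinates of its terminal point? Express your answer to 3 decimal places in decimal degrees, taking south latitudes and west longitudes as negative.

latitude -8.571°, longitude -95.587°

Apply the spherical direct solution leg by leg, carrying full precision between legs.
Leg 1: from (-2.862°, -86.590°), δ = 1915.8/6371.0088 = 0.300706 rad, θ = 293.6° → φ = 4.057°, λ = -102.379°.
Leg 2: from (4.057°, -102.379°), δ = 1593.4/6371.0088 = 0.250102 rad, θ = 151.8° → φ = -8.571°, λ = -95.587°.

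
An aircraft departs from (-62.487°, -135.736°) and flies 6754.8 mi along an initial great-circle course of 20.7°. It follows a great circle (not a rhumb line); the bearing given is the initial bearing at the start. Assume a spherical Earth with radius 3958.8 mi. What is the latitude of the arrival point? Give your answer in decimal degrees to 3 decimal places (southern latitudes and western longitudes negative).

δ = 6754.8/3958.8 = 1.706275 rad (97.7623°).
With φ₁ = -62.487° = -1.090604 rad and θ = 20.7° = 0.361283 rad:
Destination latitude: φ₂ = arcsin( sin φ₁ cos δ + cos φ₁ sin δ cos θ ) = arcsin(0.547958) = 33.227°.
Δλ = atan2( sin θ sin δ cos φ₁ , cos δ − sin φ₁ sin φ₂ ) = atan2(0.161791, 0.350923) = 0.432001 rad = 24.752°.
Hence λ₂ = -135.736° + 24.752° = -110.984°.

latitude 33.227°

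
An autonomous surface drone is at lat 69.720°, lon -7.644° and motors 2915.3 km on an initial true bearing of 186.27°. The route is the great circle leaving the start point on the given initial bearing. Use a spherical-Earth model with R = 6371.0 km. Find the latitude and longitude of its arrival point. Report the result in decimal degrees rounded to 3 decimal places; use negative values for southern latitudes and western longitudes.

latitude 43.574°, longitude -11.463°

Angular distance δ = d/R = 2915.3 / 6371 = 0.457589 rad.
Converting: φ₁ = 1.216844 rad, θ = 3.251025 rad.
Applying the spherical law of cosines for sides, sin φ₂ = sin φ₁ cos δ + cos φ₁ sin δ cos θ = 0.689297, so φ₂ = 43.574°.
Δλ = atan2( sin θ sin δ cos φ₁ , cos δ − sin φ₁ sin φ₂ ) = atan2(-0.016724, 0.250553) = -0.066648 rad = -3.819°.
Hence λ₂ = -7.644° + -3.819° = -11.463°.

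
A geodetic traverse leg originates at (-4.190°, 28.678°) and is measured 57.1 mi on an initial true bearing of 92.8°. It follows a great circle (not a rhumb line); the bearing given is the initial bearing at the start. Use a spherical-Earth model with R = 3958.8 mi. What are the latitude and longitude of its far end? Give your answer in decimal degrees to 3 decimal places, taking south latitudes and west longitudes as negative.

latitude -4.230°, longitude 29.506°

δ = 57.1/3958.8 = 0.014424 rad (0.8264°).
With φ₁ = -4.190° = -0.073129 rad and θ = 92.8° = 1.619666 rad:
Applying the spherical law of cosines for sides, sin φ₂ = sin φ₁ cos δ + cos φ₁ sin δ cos θ = -0.073759, so φ₂ = -4.230°.
For the longitude increment, Δλ = atan2( sin θ sin δ cos φ₁, cos δ − sin φ₁ sin φ₂ ) = atan2(0.014367, 0.994507) = 0.828°.
λ₂ = λ₁ + Δλ = 29.506°.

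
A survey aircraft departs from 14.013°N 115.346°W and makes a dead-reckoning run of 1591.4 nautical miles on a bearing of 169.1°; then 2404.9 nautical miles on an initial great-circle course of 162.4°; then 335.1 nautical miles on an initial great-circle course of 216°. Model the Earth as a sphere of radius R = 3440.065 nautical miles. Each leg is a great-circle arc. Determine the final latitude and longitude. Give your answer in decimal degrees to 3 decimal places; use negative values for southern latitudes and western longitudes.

Apply the spherical direct solution leg by leg, carrying full precision between legs.
Leg 1: from (14.013°, -115.346°), δ = 1591.4/3440.065 = 0.462608 rad, θ = 169.1° → φ = -12.034°, λ = -110.396°.
Leg 2: from (-12.034°, -110.396°), δ = 2404.9/3440.065 = 0.699086 rad, θ = 162.4° → φ = -49.421°, λ = -92.991°.
Leg 3: from (-49.421°, -92.991°), δ = 335.1/3440.065 = 0.097411 rad, θ = 216° → φ = -53.812°, λ = -98.547°.

latitude -53.812°, longitude -98.547°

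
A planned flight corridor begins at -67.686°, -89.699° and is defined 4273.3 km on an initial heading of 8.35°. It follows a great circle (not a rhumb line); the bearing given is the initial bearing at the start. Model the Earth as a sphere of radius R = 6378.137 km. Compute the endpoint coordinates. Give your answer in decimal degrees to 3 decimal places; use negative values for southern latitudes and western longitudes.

latitude -29.463°, longitude -83.754°

The arc subtends δ = 4273.3/6378.137 = 0.669992 rad at the centre.
Start latitude φ₁ = -1.181344 rad; initial bearing θ = 0.145735 rad.
Destination latitude: φ₂ = arcsin( sin φ₁ cos δ + cos φ₁ sin δ cos θ ) = arcsin(-0.491856) = -29.463°.
For the longitude increment, Δλ = atan2( sin θ sin δ cos φ₁, cos δ − sin φ₁ sin φ₂ ) = atan2(0.034239, 0.328803) = 5.945°.
λ₂ = λ₁ + Δλ = -83.754°.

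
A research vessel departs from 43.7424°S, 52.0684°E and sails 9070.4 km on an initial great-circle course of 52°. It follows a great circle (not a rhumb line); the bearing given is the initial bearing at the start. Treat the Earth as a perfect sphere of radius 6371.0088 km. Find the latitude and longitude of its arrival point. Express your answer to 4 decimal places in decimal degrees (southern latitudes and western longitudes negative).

δ = 9070.4/6371.0088 = 1.423699 rad (81.5720°).
With φ₁ = -43.7424° = -0.763449 rad and θ = 52° = 0.907571 rad:
Applying the spherical law of cosines for sides, sin φ₂ = sin φ₁ cos δ + cos φ₁ sin δ cos θ = 0.338646, so φ₂ = 19.7944°.
For the longitude increment, Δλ = atan2( sin θ sin δ cos φ₁, cos δ − sin φ₁ sin φ₂ ) = atan2(0.563155, 0.380713) = 55.9399°.
Hence λ₂ = 52.0684° + 55.9399° = 108.0083°.

latitude 19.7944°, longitude 108.0083°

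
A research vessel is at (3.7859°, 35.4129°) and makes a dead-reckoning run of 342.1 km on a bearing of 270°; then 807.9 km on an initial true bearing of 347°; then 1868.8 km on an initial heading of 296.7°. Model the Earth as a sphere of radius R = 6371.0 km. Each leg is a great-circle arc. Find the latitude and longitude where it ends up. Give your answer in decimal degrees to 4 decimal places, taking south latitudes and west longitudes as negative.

latitude 17.9333°, longitude 14.9160°

Apply the spherical direct solution leg by leg, carrying full precision between legs.
Leg 1: from (3.7859°, 35.4129°), δ = 342.1/6371 = 0.053696 rad, θ = 270° → φ = 3.7804°, λ = 32.3296°.
Leg 2: from (3.7804°, 32.3296°), δ = 807.9/6371 = 0.126809 rad, θ = 347° → φ = 10.8573°, λ = 30.6696°.
Leg 3: from (10.8573°, 30.6696°), δ = 1868.8/6371 = 0.293329 rad, θ = 296.7° → φ = 17.9333°, λ = 14.9160°.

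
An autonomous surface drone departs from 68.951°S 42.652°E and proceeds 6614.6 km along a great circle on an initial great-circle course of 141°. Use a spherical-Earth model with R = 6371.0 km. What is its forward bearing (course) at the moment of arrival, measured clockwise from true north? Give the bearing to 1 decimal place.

Angular distance δ = d/R = 6614.6 / 6371 = 1.038236 rad.
Converting: φ₁ = -1.203422 rad, θ = 2.460914 rad.
Applying the spherical law of cosines for sides, sin φ₂ = sin φ₁ cos δ + cos φ₁ sin δ cos θ = -0.714330, so φ₂ = -45.588°.
Then Δλ = atan2(0.194728, -0.158924) = 2.255299 rad, from sin θ sin δ cos φ₁ over cos δ − sin φ₁ sin φ₂.
λ₂ = λ₁ + Δλ = 171.871°.
The forward bearing on arrival equals the back-azimuth from the destination plus 180°.
Back-azimuth from P₂ (-45.6°, 171.9°) to P₁ (-69.0°, 42.7°), with Δλ' = λ₁ − λ₂ = -129.2°: atan2( sin Δλ' cos φ₁ , cos φ₂ sin φ₁ − sin φ₂ cos φ₁ cos Δλ' ) = 198.8°.
Final bearing = (198.8° + 180°) mod 360° = 18.8°.

final bearing 18.8°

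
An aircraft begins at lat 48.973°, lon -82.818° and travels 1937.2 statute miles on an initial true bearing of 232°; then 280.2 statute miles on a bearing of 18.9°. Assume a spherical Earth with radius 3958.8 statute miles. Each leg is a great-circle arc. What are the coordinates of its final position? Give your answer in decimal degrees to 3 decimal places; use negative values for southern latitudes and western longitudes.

latitude 32.246°, longitude -106.173°

Apply the spherical direct solution leg by leg, carrying full precision between legs.
Leg 1: from (48.973°, -82.818°), δ = 1937.2/3958.8 = 0.489340 rad, θ = 232° → φ = 28.418°, λ = -107.725°.
Leg 2: from (28.418°, -107.725°), δ = 280.2/3958.8 = 0.070779 rad, θ = 18.9° → φ = 32.246°, λ = -106.173°.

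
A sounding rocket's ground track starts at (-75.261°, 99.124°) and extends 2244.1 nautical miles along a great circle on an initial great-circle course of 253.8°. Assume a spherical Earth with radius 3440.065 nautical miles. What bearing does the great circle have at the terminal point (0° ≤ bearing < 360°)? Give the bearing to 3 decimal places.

δ = 2244.1/3440.065 = 0.652342 rad (37.3765°).
Converting: φ₁ = -1.313552 rad, θ = 4.429646 rad.
sin φ₂ = sin φ₁ cos δ + cos φ₁ sin δ cos θ = (-0.967095)(0.794664) + (0.254416)(0.607049)(-0.278991) = -0.811604
φ₂ = asin(-0.811604) = -0.946892 rad = -54.253°.
For the longitude increment, Δλ = atan2( sin θ sin δ cos φ₁, cos δ − sin φ₁ sin φ₂ ) = atan2(-0.148311, 0.009766) = -86.233°.
λ₂ = λ₁ + Δλ = 12.891°.
The forward bearing on arrival equals the back-azimuth from the destination plus 180°.
Back-azimuth from P₂ (-54.253°, 12.891°) to P₁ (-75.261°, 99.124°), with Δλ' = λ₁ − λ₂ = 86.233°: atan2( sin Δλ' cos φ₁ , cos φ₂ sin φ₁ − sin φ₂ cos φ₁ cos Δλ' ) = 155.279°.
Final bearing = (155.279° + 180°) mod 360° = 335.279°.

final bearing 335.279°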